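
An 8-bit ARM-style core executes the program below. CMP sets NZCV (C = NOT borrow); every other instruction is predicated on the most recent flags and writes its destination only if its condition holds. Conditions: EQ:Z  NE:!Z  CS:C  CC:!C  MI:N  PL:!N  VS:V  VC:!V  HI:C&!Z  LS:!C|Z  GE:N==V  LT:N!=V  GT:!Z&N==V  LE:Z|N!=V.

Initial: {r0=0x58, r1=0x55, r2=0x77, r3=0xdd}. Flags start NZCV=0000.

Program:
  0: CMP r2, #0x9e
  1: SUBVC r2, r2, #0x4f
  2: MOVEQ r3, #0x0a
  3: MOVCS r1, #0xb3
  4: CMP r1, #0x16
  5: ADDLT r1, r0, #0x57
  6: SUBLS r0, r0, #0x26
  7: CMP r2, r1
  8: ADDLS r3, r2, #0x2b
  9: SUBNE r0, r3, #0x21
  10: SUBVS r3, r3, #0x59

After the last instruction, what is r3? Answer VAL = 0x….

VAL = 0xdd

[0] flags=1001 → (cmp)
[1] flags=1001 VC?F → skip
[2] flags=1001 EQ?F → skip
[3] flags=1001 CS?F → skip
[4] flags=0010 → (cmp)
[5] flags=0010 LT?F → skip
[6] flags=0010 LS?F → skip
[7] flags=0010 → (cmp)
[8] flags=0010 LS?F → skip
[9] flags=0010 NE?T → r0=0xbc
[10] flags=0010 VS?F → skip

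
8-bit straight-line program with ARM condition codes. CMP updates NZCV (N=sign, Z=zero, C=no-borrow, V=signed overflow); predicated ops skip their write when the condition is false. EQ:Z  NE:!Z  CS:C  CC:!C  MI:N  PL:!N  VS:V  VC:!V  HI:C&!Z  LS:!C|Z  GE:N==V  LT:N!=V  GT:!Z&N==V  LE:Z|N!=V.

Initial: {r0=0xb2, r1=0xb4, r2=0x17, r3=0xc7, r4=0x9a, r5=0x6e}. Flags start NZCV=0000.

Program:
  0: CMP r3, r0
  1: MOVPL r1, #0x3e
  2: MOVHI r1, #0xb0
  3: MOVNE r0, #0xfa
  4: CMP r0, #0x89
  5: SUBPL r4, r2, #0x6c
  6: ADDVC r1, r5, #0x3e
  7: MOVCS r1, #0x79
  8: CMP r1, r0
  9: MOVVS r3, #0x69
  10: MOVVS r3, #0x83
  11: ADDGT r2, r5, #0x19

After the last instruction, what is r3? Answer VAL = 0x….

0: ✓ CMP  NZCV=0010
1: ✓ MOVPL  r1←0x3e
2: ✓ MOVHI  r1←0xb0
3: ✓ MOVNE  r0←0xfa
4: ✓ CMP  NZCV=0010
5: ✓ SUBPL  r4←0xab
6: ✓ ADDVC  r1←0xac
7: ✓ MOVCS  r1←0x79
8: ✓ CMP  NZCV=0000
9: · MOVVS
10: · MOVVS
11: ✓ ADDGT  r2←0x87

VAL = 0xc7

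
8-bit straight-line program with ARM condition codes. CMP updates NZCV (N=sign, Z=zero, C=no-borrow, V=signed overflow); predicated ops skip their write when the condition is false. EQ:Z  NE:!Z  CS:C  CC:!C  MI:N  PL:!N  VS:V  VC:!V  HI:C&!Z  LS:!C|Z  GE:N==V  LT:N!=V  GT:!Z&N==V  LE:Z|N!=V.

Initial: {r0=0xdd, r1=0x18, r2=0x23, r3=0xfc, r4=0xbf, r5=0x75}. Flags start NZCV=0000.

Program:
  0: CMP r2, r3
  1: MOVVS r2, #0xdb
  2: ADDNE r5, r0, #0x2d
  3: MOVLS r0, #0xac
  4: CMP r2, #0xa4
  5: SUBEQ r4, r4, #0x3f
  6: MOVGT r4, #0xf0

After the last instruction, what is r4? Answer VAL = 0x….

[0] flags=0000 → (cmp)
[1] flags=0000 VS?F → skip
[2] flags=0000 NE?T → r5=0x0a
[3] flags=0000 LS?T → r0=0xac
[4] flags=0000 → (cmp)
[5] flags=0000 EQ?F → skip
[6] flags=0000 GT?T → r4=0xf0

VAL = 0xf0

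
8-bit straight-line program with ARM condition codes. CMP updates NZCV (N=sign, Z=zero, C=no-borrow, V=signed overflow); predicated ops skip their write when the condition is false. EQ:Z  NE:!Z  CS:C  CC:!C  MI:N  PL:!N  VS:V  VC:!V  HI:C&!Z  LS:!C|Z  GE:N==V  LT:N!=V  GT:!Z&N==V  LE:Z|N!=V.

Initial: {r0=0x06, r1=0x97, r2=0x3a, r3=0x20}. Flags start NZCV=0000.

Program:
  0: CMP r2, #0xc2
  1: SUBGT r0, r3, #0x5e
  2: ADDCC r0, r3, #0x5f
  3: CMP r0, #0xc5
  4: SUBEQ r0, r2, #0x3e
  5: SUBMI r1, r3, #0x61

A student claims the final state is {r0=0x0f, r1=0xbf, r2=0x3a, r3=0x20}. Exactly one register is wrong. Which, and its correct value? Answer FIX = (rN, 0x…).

0: ✓ CMP  NZCV=0000
1: ✓ SUBGT  r0←0xc2
2: ✓ ADDCC  r0←0x7f
3: ✓ CMP  NZCV=1001
4: · SUBEQ
5: ✓ SUBMI  r1←0xbf

FIX = (r0, 0x7f)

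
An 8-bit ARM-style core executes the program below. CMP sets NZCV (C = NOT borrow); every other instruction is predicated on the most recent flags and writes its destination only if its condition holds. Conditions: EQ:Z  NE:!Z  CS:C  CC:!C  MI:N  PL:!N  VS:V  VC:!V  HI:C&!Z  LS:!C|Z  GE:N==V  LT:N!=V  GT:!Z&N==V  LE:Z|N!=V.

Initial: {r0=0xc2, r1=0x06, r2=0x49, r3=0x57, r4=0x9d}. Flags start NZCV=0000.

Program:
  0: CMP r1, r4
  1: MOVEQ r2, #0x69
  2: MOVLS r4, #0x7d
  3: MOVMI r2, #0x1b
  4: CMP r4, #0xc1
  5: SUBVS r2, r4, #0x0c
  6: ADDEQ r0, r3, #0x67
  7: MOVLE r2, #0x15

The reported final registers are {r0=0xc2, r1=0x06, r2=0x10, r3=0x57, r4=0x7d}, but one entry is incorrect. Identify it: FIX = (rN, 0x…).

[0] flags=0000 → (cmp)
[1] flags=0000 EQ?F → skip
[2] flags=0000 LS?T → r4=0x7d
[3] flags=0000 MI?F → skip
[4] flags=1001 → (cmp)
[5] flags=1001 VS?T → r2=0x71
[6] flags=1001 EQ?F → skip
[7] flags=1001 LE?F → skip

FIX = (r2, 0x71)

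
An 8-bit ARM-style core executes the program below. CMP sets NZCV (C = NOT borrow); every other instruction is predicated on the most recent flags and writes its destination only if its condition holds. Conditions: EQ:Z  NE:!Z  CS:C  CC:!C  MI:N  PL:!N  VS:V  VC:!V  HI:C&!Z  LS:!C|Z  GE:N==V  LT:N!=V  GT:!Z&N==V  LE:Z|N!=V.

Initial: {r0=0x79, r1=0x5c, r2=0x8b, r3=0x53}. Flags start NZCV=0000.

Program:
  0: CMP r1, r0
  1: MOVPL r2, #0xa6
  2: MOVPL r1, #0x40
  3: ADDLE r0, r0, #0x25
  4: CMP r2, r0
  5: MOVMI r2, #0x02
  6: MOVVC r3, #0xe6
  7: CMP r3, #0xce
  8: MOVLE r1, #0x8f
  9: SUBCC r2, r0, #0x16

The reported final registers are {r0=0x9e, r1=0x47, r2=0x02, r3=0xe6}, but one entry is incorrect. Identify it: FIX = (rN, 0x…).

[0] flags=1000 → (cmp)
[1] flags=1000 PL?F → skip
[2] flags=1000 PL?F → skip
[3] flags=1000 LE?T → r0=0x9e
[4] flags=1000 → (cmp)
[5] flags=1000 MI?T → r2=0x02
[6] flags=1000 VC?T → r3=0xe6
[7] flags=0010 → (cmp)
[8] flags=0010 LE?F → skip
[9] flags=0010 CC?F → skip

FIX = (r1, 0x5c)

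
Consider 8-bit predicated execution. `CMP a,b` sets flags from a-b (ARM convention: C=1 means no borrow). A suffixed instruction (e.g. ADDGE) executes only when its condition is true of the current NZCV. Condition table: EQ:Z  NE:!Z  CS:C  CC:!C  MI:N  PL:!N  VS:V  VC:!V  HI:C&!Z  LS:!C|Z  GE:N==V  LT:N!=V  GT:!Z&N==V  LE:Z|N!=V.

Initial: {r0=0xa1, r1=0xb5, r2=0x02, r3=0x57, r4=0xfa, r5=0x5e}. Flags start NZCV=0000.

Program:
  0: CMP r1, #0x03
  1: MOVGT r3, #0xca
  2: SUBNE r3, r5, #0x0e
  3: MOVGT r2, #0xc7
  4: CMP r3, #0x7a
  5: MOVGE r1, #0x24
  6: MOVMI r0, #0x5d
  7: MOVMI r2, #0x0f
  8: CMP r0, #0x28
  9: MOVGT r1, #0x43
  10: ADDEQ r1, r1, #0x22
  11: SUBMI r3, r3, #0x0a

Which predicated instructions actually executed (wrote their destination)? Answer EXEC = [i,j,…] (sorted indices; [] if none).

[0] flags=1010 → (cmp)
[1] flags=1010 GT?F → skip
[2] flags=1010 NE?T → r3=0x50
[3] flags=1010 GT?F → skip
[4] flags=1000 → (cmp)
[5] flags=1000 GE?F → skip
[6] flags=1000 MI?T → r0=0x5d
[7] flags=1000 MI?T → r2=0x0f
[8] flags=0010 → (cmp)
[9] flags=0010 GT?T → r1=0x43
[10] flags=0010 EQ?F → skip
[11] flags=0010 MI?F → skip

EXEC = [2,6,7,9]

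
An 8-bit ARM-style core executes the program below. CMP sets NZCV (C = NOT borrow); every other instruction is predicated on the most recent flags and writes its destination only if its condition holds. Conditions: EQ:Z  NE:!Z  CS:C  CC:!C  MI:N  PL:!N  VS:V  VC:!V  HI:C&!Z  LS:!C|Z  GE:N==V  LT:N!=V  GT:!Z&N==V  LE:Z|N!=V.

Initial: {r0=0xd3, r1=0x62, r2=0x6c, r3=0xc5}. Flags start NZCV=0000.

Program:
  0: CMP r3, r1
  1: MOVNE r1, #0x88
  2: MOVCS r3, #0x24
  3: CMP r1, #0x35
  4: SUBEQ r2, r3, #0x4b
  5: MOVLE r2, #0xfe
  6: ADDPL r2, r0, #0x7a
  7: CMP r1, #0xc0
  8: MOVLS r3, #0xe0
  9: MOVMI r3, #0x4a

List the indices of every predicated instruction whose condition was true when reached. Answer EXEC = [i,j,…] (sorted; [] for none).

EXEC = [1,2,5,6,8,9]

[0] flags=0011 → (cmp)
[1] flags=0011 NE?T → r1=0x88
[2] flags=0011 CS?T → r3=0x24
[3] flags=0011 → (cmp)
[4] flags=0011 EQ?F → skip
[5] flags=0011 LE?T → r2=0xfe
[6] flags=0011 PL?T → r2=0x4d
[7] flags=1000 → (cmp)
[8] flags=1000 LS?T → r3=0xe0
[9] flags=1000 MI?T → r3=0x4a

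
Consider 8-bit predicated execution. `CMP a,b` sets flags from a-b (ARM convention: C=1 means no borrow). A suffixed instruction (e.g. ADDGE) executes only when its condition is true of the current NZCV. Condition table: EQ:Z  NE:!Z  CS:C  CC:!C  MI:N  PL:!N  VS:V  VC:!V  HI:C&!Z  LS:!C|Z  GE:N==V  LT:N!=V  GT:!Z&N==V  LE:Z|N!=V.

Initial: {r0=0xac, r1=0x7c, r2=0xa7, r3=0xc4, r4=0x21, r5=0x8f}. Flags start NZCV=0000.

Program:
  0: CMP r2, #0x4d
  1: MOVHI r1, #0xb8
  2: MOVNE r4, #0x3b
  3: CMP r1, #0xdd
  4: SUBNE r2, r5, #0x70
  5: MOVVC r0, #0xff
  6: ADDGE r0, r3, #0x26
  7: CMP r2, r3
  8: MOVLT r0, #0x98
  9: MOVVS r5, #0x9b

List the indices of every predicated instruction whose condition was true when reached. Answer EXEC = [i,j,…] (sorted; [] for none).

EXEC = [1,2,4,5]

[0] flags=0011 → (cmp)
[1] flags=0011 HI?T → r1=0xb8
[2] flags=0011 NE?T → r4=0x3b
[3] flags=1000 → (cmp)
[4] flags=1000 NE?T → r2=0x1f
[5] flags=1000 VC?T → r0=0xff
[6] flags=1000 GE?F → skip
[7] flags=0000 → (cmp)
[8] flags=0000 LT?F → skip
[9] flags=0000 VS?F → skip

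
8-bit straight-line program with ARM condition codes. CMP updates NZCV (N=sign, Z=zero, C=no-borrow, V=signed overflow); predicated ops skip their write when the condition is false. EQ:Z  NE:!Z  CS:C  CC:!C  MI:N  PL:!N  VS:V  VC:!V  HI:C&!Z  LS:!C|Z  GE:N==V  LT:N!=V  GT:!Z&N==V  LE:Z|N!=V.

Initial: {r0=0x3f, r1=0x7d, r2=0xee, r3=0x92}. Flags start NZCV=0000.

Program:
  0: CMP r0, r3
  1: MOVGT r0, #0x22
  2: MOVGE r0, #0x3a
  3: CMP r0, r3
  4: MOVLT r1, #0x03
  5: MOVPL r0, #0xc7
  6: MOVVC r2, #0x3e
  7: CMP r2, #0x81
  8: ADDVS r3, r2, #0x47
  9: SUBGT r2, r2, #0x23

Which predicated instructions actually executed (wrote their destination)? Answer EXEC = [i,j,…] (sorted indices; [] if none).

0: ✓ CMP  NZCV=1001
1: ✓ MOVGT  r0←0x22
2: ✓ MOVGE  r0←0x3a
3: ✓ CMP  NZCV=1001
4: · MOVLT
5: · MOVPL
6: · MOVVC
7: ✓ CMP  NZCV=0010
8: · ADDVS
9: ✓ SUBGT  r2←0xcb

EXEC = [1,2,9]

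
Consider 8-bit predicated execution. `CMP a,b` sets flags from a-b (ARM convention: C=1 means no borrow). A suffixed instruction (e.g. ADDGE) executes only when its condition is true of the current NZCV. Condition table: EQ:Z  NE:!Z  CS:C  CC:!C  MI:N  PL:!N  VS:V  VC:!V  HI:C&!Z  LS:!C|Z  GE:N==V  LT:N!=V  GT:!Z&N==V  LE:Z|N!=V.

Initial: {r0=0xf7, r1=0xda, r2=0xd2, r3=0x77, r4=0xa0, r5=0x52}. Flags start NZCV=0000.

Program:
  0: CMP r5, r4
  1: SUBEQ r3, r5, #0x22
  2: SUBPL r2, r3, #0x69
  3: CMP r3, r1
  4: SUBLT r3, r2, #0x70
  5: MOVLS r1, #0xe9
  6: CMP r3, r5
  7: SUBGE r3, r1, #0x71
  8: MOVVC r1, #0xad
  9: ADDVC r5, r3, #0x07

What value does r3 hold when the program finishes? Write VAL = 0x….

0: ✓ CMP  NZCV=1001
1: · SUBEQ
2: · SUBPL
3: ✓ CMP  NZCV=1001
4: · SUBLT
5: ✓ MOVLS  r1←0xe9
6: ✓ CMP  NZCV=0010
7: ✓ SUBGE  r3←0x78
8: ✓ MOVVC  r1←0xad
9: ✓ ADDVC  r5←0x7f

VAL = 0x78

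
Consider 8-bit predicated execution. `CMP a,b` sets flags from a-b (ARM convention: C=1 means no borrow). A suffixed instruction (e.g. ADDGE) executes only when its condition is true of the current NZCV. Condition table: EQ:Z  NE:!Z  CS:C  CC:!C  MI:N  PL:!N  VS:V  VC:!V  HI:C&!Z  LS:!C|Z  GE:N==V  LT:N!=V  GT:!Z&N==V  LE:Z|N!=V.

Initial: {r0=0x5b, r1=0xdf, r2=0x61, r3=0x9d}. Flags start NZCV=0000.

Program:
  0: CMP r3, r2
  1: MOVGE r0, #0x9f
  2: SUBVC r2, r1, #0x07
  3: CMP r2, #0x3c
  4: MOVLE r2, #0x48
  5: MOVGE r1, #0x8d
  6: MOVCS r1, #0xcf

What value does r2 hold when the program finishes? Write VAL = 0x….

0: ✓ CMP  NZCV=0011
1: · MOVGE
2: · SUBVC
3: ✓ CMP  NZCV=0010
4: · MOVLE
5: ✓ MOVGE  r1←0x8d
6: ✓ MOVCS  r1←0xcf

VAL = 0x61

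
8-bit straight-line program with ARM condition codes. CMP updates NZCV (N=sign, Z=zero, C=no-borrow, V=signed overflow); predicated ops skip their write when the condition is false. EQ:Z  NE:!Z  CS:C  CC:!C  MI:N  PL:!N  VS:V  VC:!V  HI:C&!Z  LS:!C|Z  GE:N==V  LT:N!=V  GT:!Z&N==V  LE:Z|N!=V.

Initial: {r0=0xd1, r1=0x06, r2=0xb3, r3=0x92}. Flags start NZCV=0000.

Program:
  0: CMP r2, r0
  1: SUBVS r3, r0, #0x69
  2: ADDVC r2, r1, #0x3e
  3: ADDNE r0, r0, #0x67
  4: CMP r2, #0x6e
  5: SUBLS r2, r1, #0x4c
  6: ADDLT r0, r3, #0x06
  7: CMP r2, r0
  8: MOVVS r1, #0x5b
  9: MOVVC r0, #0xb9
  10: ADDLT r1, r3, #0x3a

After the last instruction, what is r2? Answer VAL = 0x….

VAL = 0xba

0: ✓ CMP  NZCV=1000
1: · SUBVS
2: ✓ ADDVC  r2←0x44
3: ✓ ADDNE  r0←0x38
4: ✓ CMP  NZCV=1000
5: ✓ SUBLS  r2←0xba
6: ✓ ADDLT  r0←0x98
7: ✓ CMP  NZCV=0010
8: · MOVVS
9: ✓ MOVVC  r0←0xb9
10: · ADDLT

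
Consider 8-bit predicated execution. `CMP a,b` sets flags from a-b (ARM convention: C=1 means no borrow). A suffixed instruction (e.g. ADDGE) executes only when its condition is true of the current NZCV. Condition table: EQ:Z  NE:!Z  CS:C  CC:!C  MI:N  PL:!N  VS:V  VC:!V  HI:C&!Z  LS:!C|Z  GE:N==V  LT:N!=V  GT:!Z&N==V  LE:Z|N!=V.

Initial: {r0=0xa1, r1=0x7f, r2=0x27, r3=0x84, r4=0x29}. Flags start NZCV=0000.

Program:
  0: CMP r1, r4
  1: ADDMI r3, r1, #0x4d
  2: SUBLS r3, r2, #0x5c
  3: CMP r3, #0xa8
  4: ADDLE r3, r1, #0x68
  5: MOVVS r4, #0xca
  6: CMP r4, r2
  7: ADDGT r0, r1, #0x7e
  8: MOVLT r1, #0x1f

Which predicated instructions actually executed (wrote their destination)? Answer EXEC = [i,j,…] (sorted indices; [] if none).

0: ✓ CMP  NZCV=0010
1: · ADDMI
2: · SUBLS
3: ✓ CMP  NZCV=1000
4: ✓ ADDLE  r3←0xe7
5: · MOVVS
6: ✓ CMP  NZCV=0010
7: ✓ ADDGT  r0←0xfd
8: · MOVLT

EXEC = [4,7]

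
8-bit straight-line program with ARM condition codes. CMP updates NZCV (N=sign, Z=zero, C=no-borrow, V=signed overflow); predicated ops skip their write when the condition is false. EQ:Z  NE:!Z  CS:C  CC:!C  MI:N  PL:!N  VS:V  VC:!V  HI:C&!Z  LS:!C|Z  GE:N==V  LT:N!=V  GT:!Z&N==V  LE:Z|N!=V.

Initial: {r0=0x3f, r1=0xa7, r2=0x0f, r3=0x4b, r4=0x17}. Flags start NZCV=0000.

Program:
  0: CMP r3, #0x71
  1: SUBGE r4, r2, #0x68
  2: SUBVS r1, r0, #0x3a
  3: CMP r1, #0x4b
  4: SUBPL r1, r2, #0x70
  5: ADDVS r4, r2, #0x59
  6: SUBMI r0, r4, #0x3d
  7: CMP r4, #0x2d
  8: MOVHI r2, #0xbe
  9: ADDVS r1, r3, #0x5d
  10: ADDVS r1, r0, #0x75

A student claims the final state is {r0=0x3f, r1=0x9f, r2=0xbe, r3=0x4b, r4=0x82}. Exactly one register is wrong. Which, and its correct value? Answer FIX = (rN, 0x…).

[0] flags=1000 → (cmp)
[1] flags=1000 GE?F → skip
[2] flags=1000 VS?F → skip
[3] flags=0011 → (cmp)
[4] flags=0011 PL?T → r1=0x9f
[5] flags=0011 VS?T → r4=0x68
[6] flags=0011 MI?F → skip
[7] flags=0010 → (cmp)
[8] flags=0010 HI?T → r2=0xbe
[9] flags=0010 VS?F → skip
[10] flags=0010 VS?F → skip

FIX = (r4, 0x68)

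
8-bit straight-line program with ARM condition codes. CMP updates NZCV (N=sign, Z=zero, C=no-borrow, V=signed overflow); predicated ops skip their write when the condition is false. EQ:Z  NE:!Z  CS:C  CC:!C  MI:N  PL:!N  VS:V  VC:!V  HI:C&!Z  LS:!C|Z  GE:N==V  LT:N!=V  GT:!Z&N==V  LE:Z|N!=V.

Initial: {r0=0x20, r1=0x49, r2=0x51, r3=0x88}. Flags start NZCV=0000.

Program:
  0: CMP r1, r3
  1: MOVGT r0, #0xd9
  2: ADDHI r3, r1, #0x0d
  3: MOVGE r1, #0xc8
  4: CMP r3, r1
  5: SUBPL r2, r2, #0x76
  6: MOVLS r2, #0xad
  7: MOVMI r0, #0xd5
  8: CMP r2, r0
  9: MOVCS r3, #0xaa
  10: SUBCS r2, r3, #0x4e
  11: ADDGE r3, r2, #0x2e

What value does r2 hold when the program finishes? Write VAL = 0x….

0: ✓ CMP  NZCV=1001
1: ✓ MOVGT  r0←0xd9
2: · ADDHI
3: ✓ MOVGE  r1←0xc8
4: ✓ CMP  NZCV=1000
5: · SUBPL
6: ✓ MOVLS  r2←0xad
7: ✓ MOVMI  r0←0xd5
8: ✓ CMP  NZCV=1000
9: · MOVCS
10: · SUBCS
11: · ADDGE

VAL = 0xad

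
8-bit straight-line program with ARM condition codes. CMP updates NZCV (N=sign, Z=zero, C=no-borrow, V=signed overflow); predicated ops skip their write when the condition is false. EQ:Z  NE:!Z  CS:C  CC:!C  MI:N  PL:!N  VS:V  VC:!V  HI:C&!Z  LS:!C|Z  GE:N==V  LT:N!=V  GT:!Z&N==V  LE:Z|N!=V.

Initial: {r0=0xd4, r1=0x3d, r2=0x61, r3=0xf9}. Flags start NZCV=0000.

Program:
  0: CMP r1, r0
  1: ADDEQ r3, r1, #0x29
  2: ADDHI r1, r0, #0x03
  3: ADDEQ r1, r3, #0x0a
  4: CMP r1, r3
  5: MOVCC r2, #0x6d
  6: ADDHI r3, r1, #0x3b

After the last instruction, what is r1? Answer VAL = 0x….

VAL = 0x3d

[0] flags=0000 → (cmp)
[1] flags=0000 EQ?F → skip
[2] flags=0000 HI?F → skip
[3] flags=0000 EQ?F → skip
[4] flags=0000 → (cmp)
[5] flags=0000 CC?T → r2=0x6d
[6] flags=0000 HI?F → skip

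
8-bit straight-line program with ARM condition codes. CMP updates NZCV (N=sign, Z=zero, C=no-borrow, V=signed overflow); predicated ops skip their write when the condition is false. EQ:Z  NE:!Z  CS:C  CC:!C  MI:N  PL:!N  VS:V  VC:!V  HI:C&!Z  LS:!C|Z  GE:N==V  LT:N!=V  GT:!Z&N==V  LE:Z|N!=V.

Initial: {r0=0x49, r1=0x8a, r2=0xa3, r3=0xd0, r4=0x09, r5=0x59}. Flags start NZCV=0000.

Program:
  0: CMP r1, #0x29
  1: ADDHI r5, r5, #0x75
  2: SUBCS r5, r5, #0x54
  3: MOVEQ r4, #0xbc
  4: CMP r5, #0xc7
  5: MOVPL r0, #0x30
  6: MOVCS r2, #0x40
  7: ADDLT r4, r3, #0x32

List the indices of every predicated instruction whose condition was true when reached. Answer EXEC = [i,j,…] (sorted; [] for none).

EXEC = [1,2]

0: ✓ CMP  NZCV=0011
1: ✓ ADDHI  r5←0xce
2: ✓ SUBCS  r5←0x7a
3: · MOVEQ
4: ✓ CMP  NZCV=1001
5: · MOVPL
6: · MOVCS
7: · ADDLT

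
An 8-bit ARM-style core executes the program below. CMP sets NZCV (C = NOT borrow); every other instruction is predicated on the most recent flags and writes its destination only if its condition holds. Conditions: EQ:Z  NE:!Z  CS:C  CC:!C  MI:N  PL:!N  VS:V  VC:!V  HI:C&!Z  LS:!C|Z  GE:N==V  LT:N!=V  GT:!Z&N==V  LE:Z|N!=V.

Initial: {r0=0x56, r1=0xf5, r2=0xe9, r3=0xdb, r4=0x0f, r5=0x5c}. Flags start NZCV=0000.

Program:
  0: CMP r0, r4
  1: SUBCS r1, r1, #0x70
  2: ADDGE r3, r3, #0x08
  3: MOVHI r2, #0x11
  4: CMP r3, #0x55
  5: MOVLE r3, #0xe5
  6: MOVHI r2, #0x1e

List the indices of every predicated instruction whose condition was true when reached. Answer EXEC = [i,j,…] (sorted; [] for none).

EXEC = [1,2,3,5,6]

[0] flags=0010 → (cmp)
[1] flags=0010 CS?T → r1=0x85
[2] flags=0010 GE?T → r3=0xe3
[3] flags=0010 HI?T → r2=0x11
[4] flags=1010 → (cmp)
[5] flags=1010 LE?T → r3=0xe5
[6] flags=1010 HI?T → r2=0x1e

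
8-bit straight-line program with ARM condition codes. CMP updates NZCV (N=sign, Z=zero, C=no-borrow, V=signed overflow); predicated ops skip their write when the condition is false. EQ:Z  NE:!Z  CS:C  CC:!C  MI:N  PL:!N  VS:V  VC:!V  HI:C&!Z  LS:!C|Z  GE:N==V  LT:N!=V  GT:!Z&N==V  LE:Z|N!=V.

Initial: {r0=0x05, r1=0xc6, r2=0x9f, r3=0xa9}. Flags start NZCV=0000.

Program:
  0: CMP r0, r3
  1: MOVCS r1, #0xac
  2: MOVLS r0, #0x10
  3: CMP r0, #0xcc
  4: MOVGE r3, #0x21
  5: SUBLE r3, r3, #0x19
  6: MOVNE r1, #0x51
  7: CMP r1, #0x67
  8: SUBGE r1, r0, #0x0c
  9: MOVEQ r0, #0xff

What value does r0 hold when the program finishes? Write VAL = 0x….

[0] flags=0000 → (cmp)
[1] flags=0000 CS?F → skip
[2] flags=0000 LS?T → r0=0x10
[3] flags=0000 → (cmp)
[4] flags=0000 GE?T → r3=0x21
[5] flags=0000 LE?F → skip
[6] flags=0000 NE?T → r1=0x51
[7] flags=1000 → (cmp)
[8] flags=1000 GE?F → skip
[9] flags=1000 EQ?F → skip

VAL = 0x10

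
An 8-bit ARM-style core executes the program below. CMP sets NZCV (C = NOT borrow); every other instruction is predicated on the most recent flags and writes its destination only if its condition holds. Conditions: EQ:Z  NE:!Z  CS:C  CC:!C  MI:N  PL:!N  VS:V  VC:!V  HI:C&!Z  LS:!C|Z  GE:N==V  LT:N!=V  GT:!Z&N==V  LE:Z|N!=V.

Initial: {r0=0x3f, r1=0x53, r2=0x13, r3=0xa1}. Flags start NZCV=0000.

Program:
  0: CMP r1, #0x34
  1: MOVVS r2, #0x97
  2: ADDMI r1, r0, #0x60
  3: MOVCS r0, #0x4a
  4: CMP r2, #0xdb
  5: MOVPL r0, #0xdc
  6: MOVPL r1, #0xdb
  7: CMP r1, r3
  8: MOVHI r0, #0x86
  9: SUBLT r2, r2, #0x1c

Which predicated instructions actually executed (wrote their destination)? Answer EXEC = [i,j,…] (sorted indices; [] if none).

[0] flags=0010 → (cmp)
[1] flags=0010 VS?F → skip
[2] flags=0010 MI?F → skip
[3] flags=0010 CS?T → r0=0x4a
[4] flags=0000 → (cmp)
[5] flags=0000 PL?T → r0=0xdc
[6] flags=0000 PL?T → r1=0xdb
[7] flags=0010 → (cmp)
[8] flags=0010 HI?T → r0=0x86
[9] flags=0010 LT?F → skip

EXEC = [3,5,6,8]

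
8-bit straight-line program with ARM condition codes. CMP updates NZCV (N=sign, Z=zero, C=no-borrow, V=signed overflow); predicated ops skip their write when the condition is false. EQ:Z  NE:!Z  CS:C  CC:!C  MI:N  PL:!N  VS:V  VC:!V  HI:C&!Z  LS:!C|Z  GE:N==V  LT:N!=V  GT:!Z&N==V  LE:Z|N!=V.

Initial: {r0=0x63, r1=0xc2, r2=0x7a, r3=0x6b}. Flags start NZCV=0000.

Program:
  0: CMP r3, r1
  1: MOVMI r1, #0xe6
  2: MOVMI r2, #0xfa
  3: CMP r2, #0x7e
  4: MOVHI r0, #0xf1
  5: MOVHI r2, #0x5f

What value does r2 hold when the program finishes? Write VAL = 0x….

[0] flags=1001 → (cmp)
[1] flags=1001 MI?T → r1=0xe6
[2] flags=1001 MI?T → r2=0xfa
[3] flags=0011 → (cmp)
[4] flags=0011 HI?T → r0=0xf1
[5] flags=0011 HI?T → r2=0x5f

VAL = 0x5f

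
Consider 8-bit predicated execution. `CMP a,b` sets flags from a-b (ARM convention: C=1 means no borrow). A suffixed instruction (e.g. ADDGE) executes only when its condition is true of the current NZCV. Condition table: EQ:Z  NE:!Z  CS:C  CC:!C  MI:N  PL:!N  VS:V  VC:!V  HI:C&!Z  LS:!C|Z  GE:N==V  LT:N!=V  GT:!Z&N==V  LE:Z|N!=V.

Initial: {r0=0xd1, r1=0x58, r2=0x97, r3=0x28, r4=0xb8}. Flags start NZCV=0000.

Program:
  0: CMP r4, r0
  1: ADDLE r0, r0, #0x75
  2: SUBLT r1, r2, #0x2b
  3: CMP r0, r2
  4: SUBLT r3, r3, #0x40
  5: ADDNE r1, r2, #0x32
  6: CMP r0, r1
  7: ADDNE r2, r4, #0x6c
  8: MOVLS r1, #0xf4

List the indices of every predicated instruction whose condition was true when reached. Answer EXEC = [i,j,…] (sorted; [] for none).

EXEC = [1,2,5,7,8]

[0] flags=1000 → (cmp)
[1] flags=1000 LE?T → r0=0x46
[2] flags=1000 LT?T → r1=0x6c
[3] flags=1001 → (cmp)
[4] flags=1001 LT?F → skip
[5] flags=1001 NE?T → r1=0xc9
[6] flags=0000 → (cmp)
[7] flags=0000 NE?T → r2=0x24
[8] flags=0000 LS?T → r1=0xf4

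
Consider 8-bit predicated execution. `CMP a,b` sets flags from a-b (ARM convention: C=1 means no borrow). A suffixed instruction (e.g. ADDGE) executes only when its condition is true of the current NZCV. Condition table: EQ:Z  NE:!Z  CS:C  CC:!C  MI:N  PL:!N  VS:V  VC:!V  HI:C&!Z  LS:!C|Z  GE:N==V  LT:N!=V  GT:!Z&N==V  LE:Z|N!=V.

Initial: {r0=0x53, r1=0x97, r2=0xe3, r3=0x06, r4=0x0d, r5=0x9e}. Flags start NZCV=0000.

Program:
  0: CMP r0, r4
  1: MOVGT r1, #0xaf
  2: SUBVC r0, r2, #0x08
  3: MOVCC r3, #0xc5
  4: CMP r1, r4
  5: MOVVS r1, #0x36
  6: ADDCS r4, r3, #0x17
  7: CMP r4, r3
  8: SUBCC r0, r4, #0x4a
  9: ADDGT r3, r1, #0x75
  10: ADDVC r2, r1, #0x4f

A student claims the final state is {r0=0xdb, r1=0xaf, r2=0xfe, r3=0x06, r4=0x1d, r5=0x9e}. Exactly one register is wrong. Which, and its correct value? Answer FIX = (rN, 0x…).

0: ✓ CMP  NZCV=0010
1: ✓ MOVGT  r1←0xaf
2: ✓ SUBVC  r0←0xdb
3: · MOVCC
4: ✓ CMP  NZCV=1010
5: · MOVVS
6: ✓ ADDCS  r4←0x1d
7: ✓ CMP  NZCV=0010
8: · SUBCC
9: ✓ ADDGT  r3←0x24
10: ✓ ADDVC  r2←0xfe

FIX = (r3, 0x24)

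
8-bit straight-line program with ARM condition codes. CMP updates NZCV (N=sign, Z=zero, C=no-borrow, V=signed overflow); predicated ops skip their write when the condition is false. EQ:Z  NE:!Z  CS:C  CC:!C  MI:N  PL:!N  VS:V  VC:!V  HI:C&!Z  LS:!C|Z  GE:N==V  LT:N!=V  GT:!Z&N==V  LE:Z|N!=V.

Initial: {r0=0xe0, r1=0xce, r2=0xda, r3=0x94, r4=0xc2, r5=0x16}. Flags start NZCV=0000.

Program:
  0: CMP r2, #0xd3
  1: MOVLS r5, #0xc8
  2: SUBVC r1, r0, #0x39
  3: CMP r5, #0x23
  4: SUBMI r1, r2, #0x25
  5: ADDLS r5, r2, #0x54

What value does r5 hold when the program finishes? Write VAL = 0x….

VAL = 0x2e

[0] flags=0010 → (cmp)
[1] flags=0010 LS?F → skip
[2] flags=0010 VC?T → r1=0xa7
[3] flags=1000 → (cmp)
[4] flags=1000 MI?T → r1=0xb5
[5] flags=1000 LS?T → r5=0x2e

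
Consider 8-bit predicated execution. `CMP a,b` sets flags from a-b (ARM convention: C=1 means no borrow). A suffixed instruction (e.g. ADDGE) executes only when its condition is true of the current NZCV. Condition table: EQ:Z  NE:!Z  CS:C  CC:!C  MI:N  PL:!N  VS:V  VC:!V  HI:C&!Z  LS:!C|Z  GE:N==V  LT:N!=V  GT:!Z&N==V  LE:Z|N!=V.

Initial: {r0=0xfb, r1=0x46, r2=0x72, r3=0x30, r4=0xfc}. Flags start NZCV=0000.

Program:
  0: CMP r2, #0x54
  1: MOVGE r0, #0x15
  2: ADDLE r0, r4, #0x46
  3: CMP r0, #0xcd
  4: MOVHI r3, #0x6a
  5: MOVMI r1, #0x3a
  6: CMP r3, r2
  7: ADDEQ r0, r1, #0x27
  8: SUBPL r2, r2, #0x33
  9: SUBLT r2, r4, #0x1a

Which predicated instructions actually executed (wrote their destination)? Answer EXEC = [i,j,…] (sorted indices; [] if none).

0: ✓ CMP  NZCV=0010
1: ✓ MOVGE  r0←0x15
2: · ADDLE
3: ✓ CMP  NZCV=0000
4: · MOVHI
5: · MOVMI
6: ✓ CMP  NZCV=1000
7: · ADDEQ
8: · SUBPL
9: ✓ SUBLT  r2←0xe2

EXEC = [1,9]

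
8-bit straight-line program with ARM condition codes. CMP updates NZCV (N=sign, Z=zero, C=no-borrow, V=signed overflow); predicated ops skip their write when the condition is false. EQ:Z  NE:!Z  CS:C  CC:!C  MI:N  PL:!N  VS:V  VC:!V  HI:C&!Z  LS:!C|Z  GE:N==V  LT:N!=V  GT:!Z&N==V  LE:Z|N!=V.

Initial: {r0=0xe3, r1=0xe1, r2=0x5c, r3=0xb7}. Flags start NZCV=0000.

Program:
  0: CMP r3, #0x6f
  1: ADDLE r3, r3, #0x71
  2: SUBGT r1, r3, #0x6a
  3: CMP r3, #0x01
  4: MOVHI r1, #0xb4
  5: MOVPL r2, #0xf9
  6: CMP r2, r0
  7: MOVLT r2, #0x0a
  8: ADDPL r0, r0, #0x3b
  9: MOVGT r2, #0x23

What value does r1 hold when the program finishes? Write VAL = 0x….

[0] flags=0011 → (cmp)
[1] flags=0011 LE?T → r3=0x28
[2] flags=0011 GT?F → skip
[3] flags=0010 → (cmp)
[4] flags=0010 HI?T → r1=0xb4
[5] flags=0010 PL?T → r2=0xf9
[6] flags=0010 → (cmp)
[7] flags=0010 LT?F → skip
[8] flags=0010 PL?T → r0=0x1e
[9] flags=0010 GT?T → r2=0x23

VAL = 0xb4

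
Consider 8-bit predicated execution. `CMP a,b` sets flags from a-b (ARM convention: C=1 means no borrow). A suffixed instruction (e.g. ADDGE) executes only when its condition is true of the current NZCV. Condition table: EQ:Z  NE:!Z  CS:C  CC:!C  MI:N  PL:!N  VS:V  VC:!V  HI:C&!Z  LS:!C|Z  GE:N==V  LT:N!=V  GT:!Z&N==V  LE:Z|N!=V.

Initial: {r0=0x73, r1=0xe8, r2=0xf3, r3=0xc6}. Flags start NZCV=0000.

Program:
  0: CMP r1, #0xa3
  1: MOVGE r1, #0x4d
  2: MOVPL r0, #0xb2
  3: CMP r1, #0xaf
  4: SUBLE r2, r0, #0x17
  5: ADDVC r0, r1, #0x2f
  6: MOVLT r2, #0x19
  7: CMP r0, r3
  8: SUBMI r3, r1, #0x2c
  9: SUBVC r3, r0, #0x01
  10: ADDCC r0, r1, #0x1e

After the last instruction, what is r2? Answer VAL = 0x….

VAL = 0xf3

[0] flags=0010 → (cmp)
[1] flags=0010 GE?T → r1=0x4d
[2] flags=0010 PL?T → r0=0xb2
[3] flags=1001 → (cmp)
[4] flags=1001 LE?F → skip
[5] flags=1001 VC?F → skip
[6] flags=1001 LT?F → skip
[7] flags=1000 → (cmp)
[8] flags=1000 MI?T → r3=0x21
[9] flags=1000 VC?T → r3=0xb1
[10] flags=1000 CC?T → r0=0x6b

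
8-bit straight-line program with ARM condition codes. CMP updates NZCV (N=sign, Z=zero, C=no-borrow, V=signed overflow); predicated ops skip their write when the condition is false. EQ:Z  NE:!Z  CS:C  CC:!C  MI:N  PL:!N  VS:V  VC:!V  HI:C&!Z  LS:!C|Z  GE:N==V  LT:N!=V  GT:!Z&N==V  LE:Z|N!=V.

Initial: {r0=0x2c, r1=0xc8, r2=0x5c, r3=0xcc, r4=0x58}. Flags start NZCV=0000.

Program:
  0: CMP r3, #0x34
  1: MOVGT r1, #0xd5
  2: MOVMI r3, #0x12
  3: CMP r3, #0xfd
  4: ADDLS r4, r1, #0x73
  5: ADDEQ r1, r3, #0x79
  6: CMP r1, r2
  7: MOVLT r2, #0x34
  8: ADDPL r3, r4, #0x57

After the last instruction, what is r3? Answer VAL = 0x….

[0] flags=1010 → (cmp)
[1] flags=1010 GT?F → skip
[2] flags=1010 MI?T → r3=0x12
[3] flags=0000 → (cmp)
[4] flags=0000 LS?T → r4=0x3b
[5] flags=0000 EQ?F → skip
[6] flags=0011 → (cmp)
[7] flags=0011 LT?T → r2=0x34
[8] flags=0011 PL?T → r3=0x92

VAL = 0x92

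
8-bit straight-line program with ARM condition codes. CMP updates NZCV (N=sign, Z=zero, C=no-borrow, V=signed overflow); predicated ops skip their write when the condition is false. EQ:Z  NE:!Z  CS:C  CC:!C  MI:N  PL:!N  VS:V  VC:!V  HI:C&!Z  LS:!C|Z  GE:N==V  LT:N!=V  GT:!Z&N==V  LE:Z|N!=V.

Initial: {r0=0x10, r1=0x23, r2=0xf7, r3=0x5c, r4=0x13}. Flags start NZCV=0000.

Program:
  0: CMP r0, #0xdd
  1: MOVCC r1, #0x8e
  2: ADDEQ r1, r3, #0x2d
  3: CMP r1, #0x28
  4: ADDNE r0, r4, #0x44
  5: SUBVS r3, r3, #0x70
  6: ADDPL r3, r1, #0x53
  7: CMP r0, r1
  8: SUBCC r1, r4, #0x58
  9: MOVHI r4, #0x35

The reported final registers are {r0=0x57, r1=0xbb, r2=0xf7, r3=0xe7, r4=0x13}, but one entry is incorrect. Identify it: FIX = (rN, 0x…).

FIX = (r3, 0xe1)

0: ✓ CMP  NZCV=0000
1: ✓ MOVCC  r1←0x8e
2: · ADDEQ
3: ✓ CMP  NZCV=0011
4: ✓ ADDNE  r0←0x57
5: ✓ SUBVS  r3←0xec
6: ✓ ADDPL  r3←0xe1
7: ✓ CMP  NZCV=1001
8: ✓ SUBCC  r1←0xbb
9: · MOVHI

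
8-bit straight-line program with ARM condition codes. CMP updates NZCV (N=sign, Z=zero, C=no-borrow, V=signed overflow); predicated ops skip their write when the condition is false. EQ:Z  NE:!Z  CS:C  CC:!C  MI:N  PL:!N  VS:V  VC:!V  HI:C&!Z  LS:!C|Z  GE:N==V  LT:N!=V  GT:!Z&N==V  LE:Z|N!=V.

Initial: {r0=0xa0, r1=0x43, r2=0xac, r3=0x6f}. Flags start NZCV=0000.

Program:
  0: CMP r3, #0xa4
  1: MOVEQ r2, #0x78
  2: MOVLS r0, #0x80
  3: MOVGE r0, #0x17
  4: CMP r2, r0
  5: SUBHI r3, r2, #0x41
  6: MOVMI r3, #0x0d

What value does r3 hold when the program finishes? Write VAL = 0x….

VAL = 0x0d

[0] flags=1001 → (cmp)
[1] flags=1001 EQ?F → skip
[2] flags=1001 LS?T → r0=0x80
[3] flags=1001 GE?T → r0=0x17
[4] flags=1010 → (cmp)
[5] flags=1010 HI?T → r3=0x6b
[6] flags=1010 MI?T → r3=0x0d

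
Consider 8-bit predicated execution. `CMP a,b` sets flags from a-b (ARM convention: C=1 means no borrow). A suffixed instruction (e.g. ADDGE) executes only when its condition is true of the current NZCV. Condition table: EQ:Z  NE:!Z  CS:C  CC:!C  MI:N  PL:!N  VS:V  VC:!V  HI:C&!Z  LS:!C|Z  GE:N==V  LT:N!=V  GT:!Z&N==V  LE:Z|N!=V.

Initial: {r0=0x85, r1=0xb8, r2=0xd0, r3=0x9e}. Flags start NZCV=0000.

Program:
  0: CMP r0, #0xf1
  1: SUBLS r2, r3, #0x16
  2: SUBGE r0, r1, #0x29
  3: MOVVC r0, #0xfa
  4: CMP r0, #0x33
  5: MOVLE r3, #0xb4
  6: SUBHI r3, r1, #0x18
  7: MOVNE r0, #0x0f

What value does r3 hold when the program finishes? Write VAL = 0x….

0: ✓ CMP  NZCV=1000
1: ✓ SUBLS  r2←0x88
2: · SUBGE
3: ✓ MOVVC  r0←0xfa
4: ✓ CMP  NZCV=1010
5: ✓ MOVLE  r3←0xb4
6: ✓ SUBHI  r3←0xa0
7: ✓ MOVNE  r0←0x0f

VAL = 0xa0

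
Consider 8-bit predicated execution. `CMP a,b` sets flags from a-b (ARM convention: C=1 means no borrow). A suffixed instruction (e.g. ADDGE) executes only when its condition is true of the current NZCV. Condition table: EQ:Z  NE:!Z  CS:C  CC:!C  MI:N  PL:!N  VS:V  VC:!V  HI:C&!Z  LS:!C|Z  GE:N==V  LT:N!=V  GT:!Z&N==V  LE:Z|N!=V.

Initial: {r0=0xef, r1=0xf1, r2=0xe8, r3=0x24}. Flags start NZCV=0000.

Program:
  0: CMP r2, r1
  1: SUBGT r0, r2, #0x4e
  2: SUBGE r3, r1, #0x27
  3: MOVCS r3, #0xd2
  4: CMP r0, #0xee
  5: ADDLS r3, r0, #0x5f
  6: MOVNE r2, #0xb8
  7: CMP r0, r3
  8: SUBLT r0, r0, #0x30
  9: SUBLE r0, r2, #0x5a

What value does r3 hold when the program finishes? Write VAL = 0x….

VAL = 0x24

[0] flags=1000 → (cmp)
[1] flags=1000 GT?F → skip
[2] flags=1000 GE?F → skip
[3] flags=1000 CS?F → skip
[4] flags=0010 → (cmp)
[5] flags=0010 LS?F → skip
[6] flags=0010 NE?T → r2=0xb8
[7] flags=1010 → (cmp)
[8] flags=1010 LT?T → r0=0xbf
[9] flags=1010 LE?T → r0=0x5e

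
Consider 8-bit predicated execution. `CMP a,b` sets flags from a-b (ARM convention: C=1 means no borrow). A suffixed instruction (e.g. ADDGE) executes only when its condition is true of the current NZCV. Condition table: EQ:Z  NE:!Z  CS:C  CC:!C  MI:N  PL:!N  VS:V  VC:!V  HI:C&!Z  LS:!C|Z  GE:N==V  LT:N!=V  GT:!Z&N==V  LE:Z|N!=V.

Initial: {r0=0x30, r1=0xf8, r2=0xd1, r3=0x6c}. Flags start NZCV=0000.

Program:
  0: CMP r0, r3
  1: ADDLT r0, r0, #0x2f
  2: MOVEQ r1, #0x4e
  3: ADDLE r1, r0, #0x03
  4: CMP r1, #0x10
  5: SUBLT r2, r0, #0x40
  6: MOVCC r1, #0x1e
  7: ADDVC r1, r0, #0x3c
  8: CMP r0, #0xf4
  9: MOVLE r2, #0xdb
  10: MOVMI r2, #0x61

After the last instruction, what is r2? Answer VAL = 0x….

0: ✓ CMP  NZCV=1000
1: ✓ ADDLT  r0←0x5f
2: · MOVEQ
3: ✓ ADDLE  r1←0x62
4: ✓ CMP  NZCV=0010
5: · SUBLT
6: · MOVCC
7: ✓ ADDVC  r1←0x9b
8: ✓ CMP  NZCV=0000
9: · MOVLE
10: · MOVMI

VAL = 0xd1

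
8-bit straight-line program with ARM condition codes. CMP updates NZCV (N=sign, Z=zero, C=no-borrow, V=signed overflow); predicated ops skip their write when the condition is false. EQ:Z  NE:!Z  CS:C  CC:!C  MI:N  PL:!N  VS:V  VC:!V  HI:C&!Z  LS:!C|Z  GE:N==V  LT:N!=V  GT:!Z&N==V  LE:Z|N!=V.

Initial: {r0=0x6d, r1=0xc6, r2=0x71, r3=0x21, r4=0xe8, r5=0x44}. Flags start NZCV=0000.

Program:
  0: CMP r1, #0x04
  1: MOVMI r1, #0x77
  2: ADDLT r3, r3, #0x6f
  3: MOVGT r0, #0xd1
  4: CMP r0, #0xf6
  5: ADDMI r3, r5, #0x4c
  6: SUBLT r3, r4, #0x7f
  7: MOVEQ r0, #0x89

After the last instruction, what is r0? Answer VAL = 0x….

[0] flags=1010 → (cmp)
[1] flags=1010 MI?T → r1=0x77
[2] flags=1010 LT?T → r3=0x90
[3] flags=1010 GT?F → skip
[4] flags=0000 → (cmp)
[5] flags=0000 MI?F → skip
[6] flags=0000 LT?F → skip
[7] flags=0000 EQ?F → skip

VAL = 0x6d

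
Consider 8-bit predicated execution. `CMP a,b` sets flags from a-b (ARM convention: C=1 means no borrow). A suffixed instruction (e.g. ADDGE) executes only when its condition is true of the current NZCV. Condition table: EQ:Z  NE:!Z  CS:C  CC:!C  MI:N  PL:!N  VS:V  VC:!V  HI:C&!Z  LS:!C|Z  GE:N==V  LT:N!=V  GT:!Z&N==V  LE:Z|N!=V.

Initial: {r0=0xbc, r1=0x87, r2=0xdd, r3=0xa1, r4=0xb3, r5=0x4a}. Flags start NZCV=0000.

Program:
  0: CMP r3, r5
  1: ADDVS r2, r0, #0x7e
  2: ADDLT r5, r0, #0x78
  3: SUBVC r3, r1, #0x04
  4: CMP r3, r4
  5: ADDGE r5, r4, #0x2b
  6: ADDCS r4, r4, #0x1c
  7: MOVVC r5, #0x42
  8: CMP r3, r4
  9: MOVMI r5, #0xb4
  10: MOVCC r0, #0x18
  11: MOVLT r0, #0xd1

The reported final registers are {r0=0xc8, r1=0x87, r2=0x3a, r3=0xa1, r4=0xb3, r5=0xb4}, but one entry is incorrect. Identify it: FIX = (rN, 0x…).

FIX = (r0, 0xd1)

[0] flags=0011 → (cmp)
[1] flags=0011 VS?T → r2=0x3a
[2] flags=0011 LT?T → r5=0x34
[3] flags=0011 VC?F → skip
[4] flags=1000 → (cmp)
[5] flags=1000 GE?F → skip
[6] flags=1000 CS?F → skip
[7] flags=1000 VC?T → r5=0x42
[8] flags=1000 → (cmp)
[9] flags=1000 MI?T → r5=0xb4
[10] flags=1000 CC?T → r0=0x18
[11] flags=1000 LT?T → r0=0xd1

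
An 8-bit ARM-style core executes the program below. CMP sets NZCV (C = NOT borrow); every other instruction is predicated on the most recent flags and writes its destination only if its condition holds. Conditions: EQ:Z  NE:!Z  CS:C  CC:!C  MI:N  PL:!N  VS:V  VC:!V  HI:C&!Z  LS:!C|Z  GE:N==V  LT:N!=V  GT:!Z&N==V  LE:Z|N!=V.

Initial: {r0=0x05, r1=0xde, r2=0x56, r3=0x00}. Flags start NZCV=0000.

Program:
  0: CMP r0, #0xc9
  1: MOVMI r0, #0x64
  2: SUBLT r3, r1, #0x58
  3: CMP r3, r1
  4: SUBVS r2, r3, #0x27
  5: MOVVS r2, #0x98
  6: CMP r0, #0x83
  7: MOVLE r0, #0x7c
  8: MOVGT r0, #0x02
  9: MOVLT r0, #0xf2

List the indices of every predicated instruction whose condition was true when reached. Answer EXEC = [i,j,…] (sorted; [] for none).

EXEC = [8]

[0] flags=0000 → (cmp)
[1] flags=0000 MI?F → skip
[2] flags=0000 LT?F → skip
[3] flags=0000 → (cmp)
[4] flags=0000 VS?F → skip
[5] flags=0000 VS?F → skip
[6] flags=1001 → (cmp)
[7] flags=1001 LE?F → skip
[8] flags=1001 GT?T → r0=0x02
[9] flags=1001 LT?F → skip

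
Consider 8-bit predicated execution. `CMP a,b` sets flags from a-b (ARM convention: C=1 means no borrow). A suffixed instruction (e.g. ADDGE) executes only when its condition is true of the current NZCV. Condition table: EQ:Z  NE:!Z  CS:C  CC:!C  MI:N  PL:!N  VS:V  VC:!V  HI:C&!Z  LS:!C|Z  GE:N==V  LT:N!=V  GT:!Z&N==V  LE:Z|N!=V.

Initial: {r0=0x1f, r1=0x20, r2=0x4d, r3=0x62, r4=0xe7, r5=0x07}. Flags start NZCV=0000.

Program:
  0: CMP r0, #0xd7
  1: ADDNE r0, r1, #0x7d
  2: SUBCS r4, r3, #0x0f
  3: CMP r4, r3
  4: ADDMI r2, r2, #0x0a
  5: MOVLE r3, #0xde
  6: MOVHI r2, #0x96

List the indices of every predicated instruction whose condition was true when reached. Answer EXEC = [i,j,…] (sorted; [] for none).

[0] flags=0000 → (cmp)
[1] flags=0000 NE?T → r0=0x9d
[2] flags=0000 CS?F → skip
[3] flags=1010 → (cmp)
[4] flags=1010 MI?T → r2=0x57
[5] flags=1010 LE?T → r3=0xde
[6] flags=1010 HI?T → r2=0x96

EXEC = [1,4,5,6]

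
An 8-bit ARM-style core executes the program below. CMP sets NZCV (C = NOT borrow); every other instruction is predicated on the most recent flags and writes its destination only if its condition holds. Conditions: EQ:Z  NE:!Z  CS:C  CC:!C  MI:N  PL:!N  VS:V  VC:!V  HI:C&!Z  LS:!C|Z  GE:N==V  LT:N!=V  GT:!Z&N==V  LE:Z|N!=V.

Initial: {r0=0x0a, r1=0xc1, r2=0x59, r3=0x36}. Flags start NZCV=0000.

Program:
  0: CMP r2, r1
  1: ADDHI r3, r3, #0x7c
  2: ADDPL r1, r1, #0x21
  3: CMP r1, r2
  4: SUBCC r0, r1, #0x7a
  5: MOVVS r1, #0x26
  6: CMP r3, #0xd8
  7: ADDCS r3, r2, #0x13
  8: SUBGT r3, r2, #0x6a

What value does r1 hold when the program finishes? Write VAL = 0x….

[0] flags=1001 → (cmp)
[1] flags=1001 HI?F → skip
[2] flags=1001 PL?F → skip
[3] flags=0011 → (cmp)
[4] flags=0011 CC?F → skip
[5] flags=0011 VS?T → r1=0x26
[6] flags=0000 → (cmp)
[7] flags=0000 CS?F → skip
[8] flags=0000 GT?T → r3=0xef

VAL = 0x26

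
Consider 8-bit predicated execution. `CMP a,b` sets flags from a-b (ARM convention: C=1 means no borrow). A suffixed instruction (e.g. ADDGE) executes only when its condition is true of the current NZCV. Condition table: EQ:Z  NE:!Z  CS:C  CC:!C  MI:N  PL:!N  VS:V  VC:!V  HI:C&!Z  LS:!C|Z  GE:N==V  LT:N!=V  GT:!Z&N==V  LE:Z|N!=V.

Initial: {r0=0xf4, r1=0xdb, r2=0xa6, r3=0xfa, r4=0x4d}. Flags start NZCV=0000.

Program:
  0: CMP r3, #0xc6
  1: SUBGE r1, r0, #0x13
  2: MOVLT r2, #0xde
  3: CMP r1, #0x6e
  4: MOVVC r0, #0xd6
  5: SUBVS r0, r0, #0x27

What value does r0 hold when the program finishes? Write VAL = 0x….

0: ✓ CMP  NZCV=0010
1: ✓ SUBGE  r1←0xe1
2: · MOVLT
3: ✓ CMP  NZCV=0011
4: · MOVVC
5: ✓ SUBVS  r0←0xcd

VAL = 0xcd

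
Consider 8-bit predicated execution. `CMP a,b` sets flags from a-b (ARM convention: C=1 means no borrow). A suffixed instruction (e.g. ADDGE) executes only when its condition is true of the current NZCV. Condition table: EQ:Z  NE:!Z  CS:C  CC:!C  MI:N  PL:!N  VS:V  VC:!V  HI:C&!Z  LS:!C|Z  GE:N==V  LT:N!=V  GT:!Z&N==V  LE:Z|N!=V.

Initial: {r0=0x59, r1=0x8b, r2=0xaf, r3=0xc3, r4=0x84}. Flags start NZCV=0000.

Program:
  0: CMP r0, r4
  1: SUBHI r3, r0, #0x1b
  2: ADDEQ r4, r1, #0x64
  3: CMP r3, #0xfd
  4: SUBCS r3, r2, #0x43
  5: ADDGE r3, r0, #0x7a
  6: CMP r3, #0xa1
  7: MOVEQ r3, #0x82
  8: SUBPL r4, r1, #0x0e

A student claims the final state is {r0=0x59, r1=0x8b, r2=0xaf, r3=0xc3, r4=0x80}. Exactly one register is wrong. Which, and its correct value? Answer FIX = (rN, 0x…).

FIX = (r4, 0x7d)

[0] flags=1001 → (cmp)
[1] flags=1001 HI?F → skip
[2] flags=1001 EQ?F → skip
[3] flags=1000 → (cmp)
[4] flags=1000 CS?F → skip
[5] flags=1000 GE?F → skip
[6] flags=0010 → (cmp)
[7] flags=0010 EQ?F → skip
[8] flags=0010 PL?T → r4=0x7d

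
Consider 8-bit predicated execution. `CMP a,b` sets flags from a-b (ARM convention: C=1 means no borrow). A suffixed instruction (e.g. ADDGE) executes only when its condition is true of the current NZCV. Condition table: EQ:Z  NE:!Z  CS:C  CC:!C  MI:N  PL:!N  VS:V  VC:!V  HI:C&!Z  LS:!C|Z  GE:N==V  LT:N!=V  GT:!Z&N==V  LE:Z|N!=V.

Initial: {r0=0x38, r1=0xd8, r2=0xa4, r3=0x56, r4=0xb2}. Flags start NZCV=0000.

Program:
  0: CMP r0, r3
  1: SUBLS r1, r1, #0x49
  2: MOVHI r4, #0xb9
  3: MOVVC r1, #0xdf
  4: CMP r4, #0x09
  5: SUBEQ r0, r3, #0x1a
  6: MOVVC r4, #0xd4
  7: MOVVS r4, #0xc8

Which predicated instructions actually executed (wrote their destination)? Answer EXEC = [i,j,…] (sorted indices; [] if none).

[0] flags=1000 → (cmp)
[1] flags=1000 LS?T → r1=0x8f
[2] flags=1000 HI?F → skip
[3] flags=1000 VC?T → r1=0xdf
[4] flags=1010 → (cmp)
[5] flags=1010 EQ?F → skip
[6] flags=1010 VC?T → r4=0xd4
[7] flags=1010 VS?F → skip

EXEC = [1,3,6]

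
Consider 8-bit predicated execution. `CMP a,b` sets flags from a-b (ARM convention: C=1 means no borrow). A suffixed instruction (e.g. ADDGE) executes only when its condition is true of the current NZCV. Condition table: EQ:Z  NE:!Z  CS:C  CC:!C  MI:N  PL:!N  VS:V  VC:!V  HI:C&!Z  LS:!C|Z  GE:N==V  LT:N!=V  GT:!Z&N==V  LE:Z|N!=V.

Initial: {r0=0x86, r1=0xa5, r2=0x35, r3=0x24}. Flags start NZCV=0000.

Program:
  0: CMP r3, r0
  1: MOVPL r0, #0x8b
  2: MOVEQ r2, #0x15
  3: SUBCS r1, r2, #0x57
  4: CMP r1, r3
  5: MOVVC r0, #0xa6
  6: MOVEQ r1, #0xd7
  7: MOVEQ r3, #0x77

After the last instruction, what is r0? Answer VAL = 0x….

VAL = 0xa6

[0] flags=1001 → (cmp)
[1] flags=1001 PL?F → skip
[2] flags=1001 EQ?F → skip
[3] flags=1001 CS?F → skip
[4] flags=1010 → (cmp)
[5] flags=1010 VC?T → r0=0xa6
[6] flags=1010 EQ?F → skip
[7] flags=1010 EQ?F → skip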